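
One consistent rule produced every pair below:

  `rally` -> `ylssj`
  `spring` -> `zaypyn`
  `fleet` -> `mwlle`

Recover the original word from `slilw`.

Shifts by position in rally: pos 0: r→y (+7), pos 1: a→l (+11), pos 2: l→s (+7), pos 3: l→s (+7), pos 4: y→j (+11) — repeating every 3. A repeating key of period 3 is used — shifts +7, +11, +7 over and over.
Decoding slilw: s−7=l, l−11=a, i−7=b, l−7=e, w−11=l.

label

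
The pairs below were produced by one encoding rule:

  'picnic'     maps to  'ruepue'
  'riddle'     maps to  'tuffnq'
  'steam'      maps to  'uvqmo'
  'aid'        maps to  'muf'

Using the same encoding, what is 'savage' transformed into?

umxmiq

The shift depends on letter class: consonant p→r is +2, but vowel i→u is +12. The rule splits by letter class: vowels +12, consonants +2.
On savage: s(cons)+2=u, a(vowel)+12=m, v(cons)+2=x, a(vowel)+12=m, g(cons)+2=i, e(vowel)+12=q.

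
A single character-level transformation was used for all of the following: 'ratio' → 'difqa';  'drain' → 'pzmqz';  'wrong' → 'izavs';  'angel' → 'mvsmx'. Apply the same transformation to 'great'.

szqif

Shifts by position in ratio: pos 0: r→d (+12), pos 1: a→i (+8), pos 2: t→f (+12), pos 3: i→q (+8) — repeating every 2. The shifts repeat in a cycle of length 2: positions 0,1,… shift by +12, +8, then the pattern repeats.
Applying it to great: g+12=s, r+8=z, e+12=q, a+8=i, t+12=f.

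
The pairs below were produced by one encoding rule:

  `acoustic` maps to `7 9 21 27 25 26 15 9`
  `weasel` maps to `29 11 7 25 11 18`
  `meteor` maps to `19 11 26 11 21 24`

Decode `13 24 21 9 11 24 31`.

a is letter #1 and maps to 7: an offset of 6. Each letter is replaced by its alphabet position (a=1..z=26) + 6.
Undoing it on 13 24 21 9 11 24 31: 13→(13−6)÷1=7=g, 24→(24−6)÷1=18=r, 21→(21−6)÷1=15=o, 9→(9−6)÷1=3=c, 11→(11−6)÷1=5=e, 24→(24−6)÷1=18=r, 31→(31−6)÷1=25=y.

grocery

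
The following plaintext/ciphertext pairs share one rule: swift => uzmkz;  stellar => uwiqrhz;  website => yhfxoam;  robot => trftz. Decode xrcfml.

voyage

In swift: s→u is +2, w→z is +3, i→m is +4, f→k is +5 — the shift increases by 1 each position. The shift increases by 1 at each position, starting from +2: 2, 3, 4, ….
Reversing it on xrcfml: x−2=v, r−3=o, c−4=y, f−5=a, m−6=g, l−7=e.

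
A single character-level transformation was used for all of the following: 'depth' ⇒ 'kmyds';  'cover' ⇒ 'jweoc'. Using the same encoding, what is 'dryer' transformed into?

The shift increases by 1 at each position, starting from +7: 7, 8, 9, ….
On dryer: d+7=k, r+8=z, y+9=h, e+10=o, r+11=c.

kzhoc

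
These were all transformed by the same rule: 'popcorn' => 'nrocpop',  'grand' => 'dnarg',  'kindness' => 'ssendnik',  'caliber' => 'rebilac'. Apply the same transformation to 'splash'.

hsalps

The word is simply reversed.
On splash: reverse → hsalps.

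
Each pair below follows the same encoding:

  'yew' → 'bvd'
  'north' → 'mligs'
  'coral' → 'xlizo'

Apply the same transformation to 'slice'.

Each pair mirrors across the alphabet (y↔b, e↔v, w↔d): positions sum to 25. This is the alphabet-reversal cipher (Atbash): a becomes z, b becomes y, etc.
Applying it to slice: s↔h, l↔o, i↔r, c↔x, e↔v.

horxv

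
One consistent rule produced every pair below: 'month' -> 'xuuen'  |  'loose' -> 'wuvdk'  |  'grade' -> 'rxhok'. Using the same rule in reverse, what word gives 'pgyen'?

earth

A repeating key of period 3 is used — shifts +11, +6, +7 over and over.
Decoding pgyen: p−11=e, g−6=a, y−7=r, e−11=t, n−6=h.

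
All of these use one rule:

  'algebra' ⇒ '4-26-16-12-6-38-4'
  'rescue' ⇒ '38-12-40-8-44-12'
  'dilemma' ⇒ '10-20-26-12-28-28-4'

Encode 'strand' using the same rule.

40-42-38-4-30-10

a(#1)→4 and l(#12)→26: differences scale by 2, so n = 2·pos + 2. Each letter becomes 2×(its alphabet position, a=1..z=26) + 2.
On strand: s=19→40, t=20→42, r=18→38, a=1→4, n=14→30, d=4→10.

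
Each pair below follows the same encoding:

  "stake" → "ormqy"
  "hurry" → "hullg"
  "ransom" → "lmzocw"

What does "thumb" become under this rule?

rhuwp

s(18)→o(14) and t(19)→r(17) fit y≡3x+12 (mod 26); the inverse of 3 mod 26 is 9. Each letter's alphabet position (a=0..z=25) is mapped through 3·x+12 mod 26 — an affine cipher.
Applying it to thumb: t(19)→3·19+12≡17=r; h(7)→3·7+12≡7=h; u(20)→3·20+12≡20=u; m(12)→3·12+12≡22=w; b(1)→3·1+12≡15=p (all mod 26).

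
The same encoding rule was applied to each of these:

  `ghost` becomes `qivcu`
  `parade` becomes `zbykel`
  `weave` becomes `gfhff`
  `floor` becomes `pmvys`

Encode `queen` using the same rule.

Shifts by position in ghost: pos 0: g→q (+10), pos 1: h→i (+1), pos 2: o→v (+7), pos 3: s→c (+10), pos 4: t→u (+1) — repeating every 3. The shifts repeat in a cycle of length 3: positions 0,1,… shift by +10, +1, +7, then the pattern repeats.
On queen: q+10=a, u+1=v, e+7=l, e+10=o, n+1=o.

avloo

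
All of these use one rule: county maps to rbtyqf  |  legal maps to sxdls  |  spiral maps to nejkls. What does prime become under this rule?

c(2)→r(17) and o(14)→b(1) fit y≡3x+11 (mod 26); the inverse of 3 mod 26 is 9. Treating letters as 0–25, the rule is x ↦ 3x + 11 (mod 26).
Applying it to prime: p(15)→3·15+11≡4=e; r(17)→3·17+11≡10=k; i(8)→3·8+11≡9=j; m(12)→3·12+11≡21=v; e(4)→3·4+11≡23=x (all mod 26).

ekjvx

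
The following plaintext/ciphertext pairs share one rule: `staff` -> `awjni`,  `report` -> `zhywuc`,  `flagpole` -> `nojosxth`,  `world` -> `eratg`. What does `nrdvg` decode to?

Shifts by position in staff: pos 0: s→a (+8), pos 1: t→w (+3), pos 2: a→j (+9), pos 3: f→n (+8), pos 4: f→i (+3) — repeating every 3. A repeating key of period 3 is used — shifts +8, +3, +9 over and over.
Reversing it on nrdvg: n−8=f, r−3=o, d−9=u, v−8=n, g−3=d.

found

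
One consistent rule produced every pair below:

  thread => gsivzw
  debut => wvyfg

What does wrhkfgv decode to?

dispute

Each pair mirrors across the alphabet (t↔g, h↔s, r↔i): positions sum to 25. This is the alphabet-reversal cipher (Atbash): a becomes z, b becomes y, etc.
Undoing it on wrhkfgv: w↔d, r↔i, h↔s, k↔p, f↔u, g↔t, v↔e.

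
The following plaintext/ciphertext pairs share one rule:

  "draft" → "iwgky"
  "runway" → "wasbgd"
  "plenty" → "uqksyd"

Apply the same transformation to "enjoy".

ksoud

The shift depends on letter class: consonant d→i is +5, but vowel a→g is +6. Vowels shift forward by 6 and consonants shift forward by 5.
For enjoy: e(vowel)+6=k, n(cons)+5=s, j(cons)+5=o, o(vowel)+6=u, y(cons)+5=d.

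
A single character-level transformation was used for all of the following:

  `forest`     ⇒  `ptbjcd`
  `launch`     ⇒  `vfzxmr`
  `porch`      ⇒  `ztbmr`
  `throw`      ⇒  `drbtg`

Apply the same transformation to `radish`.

The shift depends on letter class: consonant f→p is +10, but vowel o→t is +5. Two shifts are in play — +5 for a/e/i/o/u, +10 for every other letter.
Applying it to radish: r(cons)+10=b, a(vowel)+5=f, d(cons)+10=n, i(vowel)+5=n, s(cons)+10=c, h(cons)+10=r.

bfnncr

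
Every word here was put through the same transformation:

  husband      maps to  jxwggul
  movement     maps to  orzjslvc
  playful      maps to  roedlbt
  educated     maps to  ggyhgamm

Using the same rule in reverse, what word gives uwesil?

stance

In husband: h→j is +2, u→x is +3, s→w is +4, b→g is +5 — the shift increases by 1 each position. Each letter shifts forward by (position + 2), i.e. 2, 3, 4, … — the shift grows by one for each successive letter.
Undoing it on uwesil: u−2=s, w−3=t, e−4=a, s−5=n, i−6=c, l−7=e.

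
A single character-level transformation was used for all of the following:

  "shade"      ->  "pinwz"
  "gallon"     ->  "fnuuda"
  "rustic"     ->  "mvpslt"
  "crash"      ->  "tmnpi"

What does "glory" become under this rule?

fudmh

s(18)→p(15) and h(7)→i(8) fit y≡3x+13 (mod 26); the inverse of 3 mod 26 is 9. Treating letters as 0–25, the rule is x ↦ 3x + 13 (mod 26).
On glory: g(6)→3·6+13≡5=f; l(11)→3·11+13≡20=u; o(14)→3·14+13≡3=d; r(17)→3·17+13≡12=m; y(24)→3·24+13≡7=h (all mod 26).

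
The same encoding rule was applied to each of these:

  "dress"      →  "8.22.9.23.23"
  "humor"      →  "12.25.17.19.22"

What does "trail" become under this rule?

d is letter #4 and maps to 8: an offset of 4. The number is (letter's place in the alphabet, a=1) + 4.
On trail: t=20→24, r=18→22, a=1→5, i=9→13, l=12→16.

24.22.5.13.16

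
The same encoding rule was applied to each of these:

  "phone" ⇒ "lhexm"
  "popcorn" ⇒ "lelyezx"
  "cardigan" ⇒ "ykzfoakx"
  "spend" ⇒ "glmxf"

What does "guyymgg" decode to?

success

p(15)→l(11) and h(7)→h(7) fit y≡7x+10 (mod 26); the inverse of 7 mod 26 is 15. Each letter's alphabet position (a=0..z=25) is mapped through 7·x+10 mod 26 — an affine cipher.
Reversing it on guyymgg: g(6)→15·(6−10)≡18=s; u(20)→15·(20−10)≡20=u; y(24)→15·(24−10)≡2=c; y(24)→15·(24−10)≡2=c; m(12)→15·(12−10)≡4=e; g(6)→15·(6−10)≡18=s; g(6)→15·(6−10)≡18=s (all mod 26).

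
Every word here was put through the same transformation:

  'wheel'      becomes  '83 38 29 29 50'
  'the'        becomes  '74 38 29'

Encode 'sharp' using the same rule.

71 38 17 68 62

w(#23)→83 and h(#8)→38: differences scale by 3, so n = 3·pos + 14. The formula is n = 3×(alphabet index, a=1) + 14.
For sharp: s=19→71, h=8→38, a=1→17, r=18→68, p=16→62.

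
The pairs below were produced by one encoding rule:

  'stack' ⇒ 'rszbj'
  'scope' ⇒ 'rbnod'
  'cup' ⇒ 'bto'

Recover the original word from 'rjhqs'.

Compare letters: s→r is +25, t→s is +25, a→z is +25 — a constant shift. Each letter is shifted forward by 25 in the alphabet (a Caesar shift of +25).
Reversing it on rjhqs: r−25=s, j−25=k, h−25=i, q−25=r, s−25=t.

skirt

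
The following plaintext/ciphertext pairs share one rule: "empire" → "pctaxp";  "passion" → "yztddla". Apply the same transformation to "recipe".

patnpc

The output letters match the input read backwards, each shifted +11: empire reversed is eripme. Read the word backwards and shift each letter +11.
Applying it to recipe: reverse → epicer; then shift: e+11=p, p+11=a, i+11=t, c+11=n, e+11=p, r+11=c.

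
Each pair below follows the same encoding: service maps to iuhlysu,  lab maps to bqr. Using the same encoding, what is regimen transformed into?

Compare letters: s→i is +16, e→u is +16, r→h is +16 — a constant shift. This is a Caesar cipher with shift 16.
On regimen: r+16=h, e+16=u, g+16=w, i+16=y, m+16=c, e+16=u, n+16=d.

huwycud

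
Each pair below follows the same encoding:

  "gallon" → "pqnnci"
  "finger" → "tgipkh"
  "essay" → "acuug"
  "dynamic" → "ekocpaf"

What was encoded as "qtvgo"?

The output letters match the input read backwards, each shifted +2: gallon reversed is nollag. Read the word backwards and shift each letter +2.
Decoding qtvgo: shift back: q−2=o, t−2=r, v−2=t, g−2=e, o−2=m → ortem; then reverse → metro.

metro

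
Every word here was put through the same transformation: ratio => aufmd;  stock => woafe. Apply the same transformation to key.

Two steps: reverse the string, then apply a Caesar shift of +12.
Applying it to key: reverse → yek; then shift: y+12=k, e+12=q, k+12=w.

kqw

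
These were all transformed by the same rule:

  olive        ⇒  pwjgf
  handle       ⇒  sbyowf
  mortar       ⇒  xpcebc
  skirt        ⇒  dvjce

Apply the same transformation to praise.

The shift depends on letter class: consonant l→w is +11, but vowel o→p is +1. The rule splits by letter class: vowels +1, consonants +11.
For praise: p(cons)+11=a, r(cons)+11=c, a(vowel)+1=b, i(vowel)+1=j, s(cons)+11=d, e(vowel)+1=f.

acbjdf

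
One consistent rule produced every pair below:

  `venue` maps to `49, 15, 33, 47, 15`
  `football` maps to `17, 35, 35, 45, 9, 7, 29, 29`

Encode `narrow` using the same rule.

33, 7, 41, 41, 35, 51

v(#22)→49 and e(#5)→15: differences scale by 2, so n = 2·pos + 5. Each letter becomes 2×(its alphabet position, a=1..z=26) + 5.
Applying it to narrow: n=14→33, a=1→7, r=18→41, r=18→41, o=15→35, w=23→51.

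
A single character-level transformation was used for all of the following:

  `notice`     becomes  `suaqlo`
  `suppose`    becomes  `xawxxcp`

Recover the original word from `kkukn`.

fence

In notice: n→s is +5, o→u is +6, t→a is +7, i→q is +8 — the shift increases by 1 each position. Each letter shifts forward by (position + 5), i.e. 5, 6, 7, … — the shift grows by one for each successive letter.
Undoing it on kkukn: k−5=f, k−6=e, u−7=n, k−8=c, n−9=e.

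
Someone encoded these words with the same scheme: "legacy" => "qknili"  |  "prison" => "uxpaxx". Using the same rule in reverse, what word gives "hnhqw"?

In legacy: l→q is +5, e→k is +6, g→n is +7, a→i is +8 — the shift increases by 1 each position. The shift increases by 1 at each position, starting from +5: 5, 6, 7, ….
Undoing it on hnhqw: h−5=c, n−6=h, h−7=a, q−8=i, w−9=n.

chain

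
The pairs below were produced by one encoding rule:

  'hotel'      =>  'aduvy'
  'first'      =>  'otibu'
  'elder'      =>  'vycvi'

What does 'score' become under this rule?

Each letter's alphabet position (a=0..z=25) is mapped through 19·x+23 mod 26 — an affine cipher.
On score: s(18)→19·18+23≡1=b; c(2)→19·2+23≡9=j; o(14)→19·14+23≡3=d; r(17)→19·17+23≡8=i; e(4)→19·4+23≡21=v (all mod 26).

bjdiv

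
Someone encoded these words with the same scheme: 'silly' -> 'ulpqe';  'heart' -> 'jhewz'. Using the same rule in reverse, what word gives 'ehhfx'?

The shift increases by 1 at each position, starting from +2: 2, 3, 4, ….
Reversing it on ehhfx: e−2=c, h−3=e, h−4=d, f−5=a, x−6=r.

cedar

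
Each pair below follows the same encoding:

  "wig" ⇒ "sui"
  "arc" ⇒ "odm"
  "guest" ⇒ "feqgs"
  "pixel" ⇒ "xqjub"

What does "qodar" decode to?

The output letters match the input read backwards, each shifted +12: wig reversed is giw. Two steps: reverse the string, then apply a Caesar shift of +12.
Reversing it on qodar: shift back: q−12=e, o−12=c, d−12=r, a−12=o, r−12=f → ecrof; then reverse → force.

force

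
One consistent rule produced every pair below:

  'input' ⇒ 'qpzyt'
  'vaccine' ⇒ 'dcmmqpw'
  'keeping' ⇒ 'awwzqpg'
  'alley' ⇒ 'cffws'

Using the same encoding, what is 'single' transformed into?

i(8)→q(16) and n(13)→p(15) fit y≡5x+2 (mod 26); the inverse of 5 mod 26 is 21. This is an affine cipher: with a=0,…,z=25, each position x becomes (5x+2) mod 26.
For single: s(18)→5·18+2≡14=o; i(8)→5·8+2≡16=q; n(13)→5·13+2≡15=p; g(6)→5·6+2≡6=g; l(11)→5·11+2≡5=f; e(4)→5·4+2≡22=w (all mod 26).

oqpgfw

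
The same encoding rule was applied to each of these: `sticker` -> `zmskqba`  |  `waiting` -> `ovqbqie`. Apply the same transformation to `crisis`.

The output letters match the input read backwards, each shifted +8: sticker reversed is rekcits. The word is reversed, then every letter is shifted forward by 8.
For crisis: reverse → sisirc; then shift: s+8=a, i+8=q, s+8=a, i+8=q, r+8=z, c+8=k.

aqaqzk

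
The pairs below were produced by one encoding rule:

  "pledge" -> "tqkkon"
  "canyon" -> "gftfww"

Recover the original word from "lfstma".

hammer

In pledge: p→t is +4, l→q is +5, e→k is +6, d→k is +7 — the shift increases by 1 each position. The shift increases by 1 at each position, starting from +4: 4, 5, 6, ….
Decoding lfstma: l−4=h, f−5=a, s−6=m, t−7=m, m−8=e, a−9=r.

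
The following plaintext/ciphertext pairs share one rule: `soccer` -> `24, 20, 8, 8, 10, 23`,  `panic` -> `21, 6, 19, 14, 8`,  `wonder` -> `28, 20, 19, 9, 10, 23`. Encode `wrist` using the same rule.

28, 23, 14, 24, 25

s is letter #19 and maps to 24: an offset of 5. Each letter is replaced by its alphabet position (a=1..z=26) + 5.
On wrist: w=23→28, r=18→23, i=9→14, s=19→24, t=20→25.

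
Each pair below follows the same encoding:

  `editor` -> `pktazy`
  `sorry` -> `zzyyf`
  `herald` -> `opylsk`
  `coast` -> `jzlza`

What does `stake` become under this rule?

zalrp

The shift depends on letter class: consonant d→k is +7, but vowel e→p is +11. Vowels shift forward by 11 and consonants shift forward by 7.
On stake: s(cons)+7=z, t(cons)+7=a, a(vowel)+11=l, k(cons)+7=r, e(vowel)+11=p.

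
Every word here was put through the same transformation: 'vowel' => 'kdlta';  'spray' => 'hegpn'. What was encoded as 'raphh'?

class

Compare letters: v→k is +15, o→d is +15, w→l is +15 — a constant shift. Every letter moves 15 places later in the alphabet, wrapping around z→a.
Undoing it on raphh: r−15=c, a−15=l, p−15=a, h−15=s, h−15=s.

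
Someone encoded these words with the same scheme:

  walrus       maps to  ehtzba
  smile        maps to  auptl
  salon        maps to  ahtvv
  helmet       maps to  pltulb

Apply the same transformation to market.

uhzslb

The shift depends on letter class: consonant w→e is +8, but vowel a→h is +7. Two shifts are in play — +7 for a/e/i/o/u, +8 for every other letter.
On market: m(cons)+8=u, a(vowel)+7=h, r(cons)+8=z, k(cons)+8=s, e(vowel)+7=l, t(cons)+8=b.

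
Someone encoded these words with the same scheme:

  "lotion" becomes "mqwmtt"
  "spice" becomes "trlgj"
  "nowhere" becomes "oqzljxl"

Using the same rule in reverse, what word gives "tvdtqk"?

staple

In lotion: l→m is +1, o→q is +2, t→w is +3, i→m is +4 — the shift increases by 1 each position. Letter i (0-indexed) is shifted by i+1, so successive shifts are 1, 2, 3, ….
Decoding tvdtqk: t−1=s, v−2=t, d−3=a, t−4=p, q−5=l, k−6=e.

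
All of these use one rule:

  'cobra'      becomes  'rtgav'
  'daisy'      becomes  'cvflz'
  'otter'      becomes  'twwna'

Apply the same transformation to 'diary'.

cfvaz

c(2)→r(17) and o(14)→t(19) fit y≡11x+21 (mod 26); the inverse of 11 mod 26 is 19. This is an affine cipher: with a=0,…,z=25, each position x becomes (11x+21) mod 26.
Applying it to diary: d(3)→11·3+21≡2=c; i(8)→11·8+21≡5=f; a(0)→11·0+21≡21=v; r(17)→11·17+21≡0=a; y(24)→11·24+21≡25=z (all mod 26).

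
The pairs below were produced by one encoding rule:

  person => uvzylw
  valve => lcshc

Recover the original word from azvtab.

The output letters match the input read backwards, each shifted +7: person reversed is nosrep. Read the word backwards and shift each letter +7.
Reversing it on azvtab: shift back: a−7=t, z−7=s, v−7=o, t−7=m, a−7=t, b−7=u → tsomtu; then reverse → utmost.

utmost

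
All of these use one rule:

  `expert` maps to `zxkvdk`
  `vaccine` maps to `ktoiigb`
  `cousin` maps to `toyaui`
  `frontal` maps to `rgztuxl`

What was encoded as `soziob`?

victim

Read the word backwards and shift each letter +6.
Reversing it on soziob: shift back: s−6=m, o−6=i, z−6=t, i−6=c, o−6=i, b−6=v → mitciv; then reverse → victim.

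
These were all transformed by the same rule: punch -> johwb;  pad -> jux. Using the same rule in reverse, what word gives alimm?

gross

Compare letters: p→j is +20, u→o is +20, n→h is +20 — a constant shift. It's a constant shift of +20 (ROT20).
Reversing it on alimm: a−20=g, l−20=r, i−20=o, m−20=s, m−20=s.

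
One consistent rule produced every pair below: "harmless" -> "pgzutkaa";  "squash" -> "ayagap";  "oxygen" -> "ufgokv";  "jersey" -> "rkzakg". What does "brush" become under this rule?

The shift depends on letter class: consonant h→p is +8, but vowel a→g is +6. Vowels shift forward by 6 and consonants shift forward by 8.
On brush: b(cons)+8=j, r(cons)+8=z, u(vowel)+6=a, s(cons)+8=a, h(cons)+8=p.

jzaap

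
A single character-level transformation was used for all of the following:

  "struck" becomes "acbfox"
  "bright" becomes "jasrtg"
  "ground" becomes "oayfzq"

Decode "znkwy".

In struck: s→a is +8, t→c is +9, r→b is +10, u→f is +11 — the shift increases by 1 each position. Letter i (0-indexed) is shifted by i+8, so successive shifts are 8, 9, 10, ….
Reversing it on znkwy: z−8=r, n−9=e, k−10=a, w−11=l, y−12=m.

realm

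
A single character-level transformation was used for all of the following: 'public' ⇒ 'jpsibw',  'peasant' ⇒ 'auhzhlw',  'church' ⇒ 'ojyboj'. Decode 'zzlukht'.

madness

The output letters match the input read backwards, each shifted +7: public reversed is cilbup. Read the word backwards and shift each letter +7.
Reversing it on zzlukht: shift back: z−7=s, z−7=s, l−7=e, u−7=n, k−7=d, h−7=a, t−7=m → ssendam; then reverse → madness.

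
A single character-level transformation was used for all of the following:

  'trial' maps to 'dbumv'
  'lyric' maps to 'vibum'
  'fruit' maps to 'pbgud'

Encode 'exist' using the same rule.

Two shifts are in play — +12 for a/e/i/o/u, +10 for every other letter.
On exist: e(vowel)+12=q, x(cons)+10=h, i(vowel)+12=u, s(cons)+10=c, t(cons)+10=d.

qhucd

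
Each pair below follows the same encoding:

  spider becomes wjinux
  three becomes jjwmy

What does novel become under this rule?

The output letters match the input read backwards, each shifted +5: spider reversed is redips. Read the word backwards and shift each letter +5.
For novel: reverse → levon; then shift: l+5=q, e+5=j, v+5=a, o+5=t, n+5=s.

qjats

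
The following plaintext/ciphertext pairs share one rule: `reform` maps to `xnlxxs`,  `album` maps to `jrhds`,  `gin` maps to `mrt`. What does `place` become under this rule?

The shift depends on letter class: consonant r→x is +6, but vowel e→n is +9. The rule splits by letter class: vowels +9, consonants +6.
Applying it to place: p(cons)+6=v, l(cons)+6=r, a(vowel)+9=j, c(cons)+6=i, e(vowel)+9=n.

vrjin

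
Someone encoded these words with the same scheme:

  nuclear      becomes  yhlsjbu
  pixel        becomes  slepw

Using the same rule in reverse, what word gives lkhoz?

shade

The output letters match the input read backwards, each shifted +7: nuclear reversed is raelcun. Two steps: reverse the string, then apply a Caesar shift of +7.
Decoding lkhoz: shift back: l−7=e, k−7=d, h−7=a, o−7=h, z−7=s → edahs; then reverse → shade.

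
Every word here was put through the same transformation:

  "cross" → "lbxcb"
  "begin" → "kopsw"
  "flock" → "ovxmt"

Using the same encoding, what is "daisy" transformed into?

mkrch

Shifts by position in cross: pos 0: c→l (+9), pos 1: r→b (+10), pos 2: o→x (+9), pos 3: s→c (+10) — repeating every 2. The shifts repeat in a cycle of length 2: positions 0,1,… shift by +9, +10, then the pattern repeats.
For daisy: d+9=m, a+10=k, i+9=r, s+10=c, y+9=h.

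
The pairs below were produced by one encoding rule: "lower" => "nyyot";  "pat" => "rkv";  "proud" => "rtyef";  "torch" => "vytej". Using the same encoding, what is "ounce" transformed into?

The shift depends on letter class: consonant l→n is +2, but vowel o→y is +10. Vowels shift forward by 10 and consonants shift forward by 2.
Applying it to ounce: o(vowel)+10=y, u(vowel)+10=e, n(cons)+2=p, c(cons)+2=e, e(vowel)+10=o.

yepeo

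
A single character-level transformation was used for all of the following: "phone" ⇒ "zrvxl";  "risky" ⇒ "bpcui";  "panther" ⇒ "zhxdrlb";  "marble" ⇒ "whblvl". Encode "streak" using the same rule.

The shift depends on letter class: consonant p→z is +10, but vowel o→v is +7. Vowels shift forward by 7 and consonants shift forward by 10.
On streak: s(cons)+10=c, t(cons)+10=d, r(cons)+10=b, e(vowel)+7=l, a(vowel)+7=h, k(cons)+10=u.

cdblhu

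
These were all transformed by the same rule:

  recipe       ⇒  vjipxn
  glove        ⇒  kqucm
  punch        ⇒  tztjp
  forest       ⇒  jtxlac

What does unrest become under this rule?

In recipe: r→v is +4, e→j is +5, c→i is +6, i→p is +7 — the shift increases by 1 each position. The shift increases by 1 at each position, starting from +4: 4, 5, 6, ….
Applying it to unrest: u+4=y, n+5=s, r+6=x, e+7=l, s+8=a, t+9=c.

ysxlac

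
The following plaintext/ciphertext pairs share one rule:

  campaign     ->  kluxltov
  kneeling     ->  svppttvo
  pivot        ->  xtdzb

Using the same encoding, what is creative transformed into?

kzplbtdp

The shift depends on letter class: consonant c→k is +8, but vowel a→l is +11. Vowels shift forward by 11 and consonants shift forward by 8.
For creative: c(cons)+8=k, r(cons)+8=z, e(vowel)+11=p, a(vowel)+11=l, t(cons)+8=b, i(vowel)+11=t, v(cons)+8=d, e(vowel)+11=p.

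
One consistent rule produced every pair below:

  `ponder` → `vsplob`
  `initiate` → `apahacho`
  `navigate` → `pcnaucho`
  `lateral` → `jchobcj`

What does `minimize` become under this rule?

mapamazo

Treating letters as 0–25, the rule is x ↦ 3x + 2 (mod 26).
On minimize: m(12)→3·12+2≡12=m; i(8)→3·8+2≡0=a; n(13)→3·13+2≡15=p; i(8)→3·8+2≡0=a; m(12)→3·12+2≡12=m; i(8)→3·8+2≡0=a; z(25)→3·25+2≡25=z; e(4)→3·4+2≡14=o (all mod 26).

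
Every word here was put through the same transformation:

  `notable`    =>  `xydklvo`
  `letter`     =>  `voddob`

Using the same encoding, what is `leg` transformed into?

voq

Compare letters: n→x is +10, o→y is +10, t→d is +10 — a constant shift. Each letter is shifted forward by 10 in the alphabet (a Caesar shift of +10).
Applying it to leg: l+10=v, e+10=o, g+10=q.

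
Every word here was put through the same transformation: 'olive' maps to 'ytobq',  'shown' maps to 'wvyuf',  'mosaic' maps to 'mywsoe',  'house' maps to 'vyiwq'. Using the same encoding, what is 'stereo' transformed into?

o(14)→y(24) and l(11)→t(19) fit y≡19x+18 (mod 26); the inverse of 19 mod 26 is 11. This is an affine cipher: with a=0,…,z=25, each position x becomes (19x+18) mod 26.
For stereo: s(18)→19·18+18≡22=w; t(19)→19·19+18≡15=p; e(4)→19·4+18≡16=q; r(17)→19·17+18≡3=d; e(4)→19·4+18≡16=q; o(14)→19·14+18≡24=y (all mod 26).

wpqdqy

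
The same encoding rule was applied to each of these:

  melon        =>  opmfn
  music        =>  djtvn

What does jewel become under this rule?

mfxfk

The output letters match the input read backwards, each shifted +1: melon reversed is nolem. Read the word backwards and shift each letter +1.
For jewel: reverse → lewej; then shift: l+1=m, e+1=f, w+1=x, e+1=f, j+1=k.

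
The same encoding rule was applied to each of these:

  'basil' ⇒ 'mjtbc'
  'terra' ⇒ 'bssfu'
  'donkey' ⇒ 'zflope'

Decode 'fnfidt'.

The output letters match the input read backwards, each shifted +1: basil reversed is lisab. The word is reversed, then every letter is shifted forward by 1.
Decoding fnfidt: shift back: f−1=e, n−1=m, f−1=e, i−1=h, d−1=c, t−1=s → emehcs; then reverse → scheme.

scheme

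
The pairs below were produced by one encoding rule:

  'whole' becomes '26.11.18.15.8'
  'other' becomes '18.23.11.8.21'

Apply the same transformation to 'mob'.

16.18.5

w is letter #23 and maps to 26: an offset of 3. Letters become their 1-based position plus 3 (so a→4, b→5, …).
On mob: m=13→16, o=15→18, b=2→5.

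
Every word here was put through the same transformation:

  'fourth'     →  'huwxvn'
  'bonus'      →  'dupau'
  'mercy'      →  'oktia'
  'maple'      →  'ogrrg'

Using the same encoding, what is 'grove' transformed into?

The shifts repeat in a cycle of length 2: positions 0,1,… shift by +2, +6, then the pattern repeats.
Applying it to grove: g+2=i, r+6=x, o+2=q, v+6=b, e+2=g.

ixqbg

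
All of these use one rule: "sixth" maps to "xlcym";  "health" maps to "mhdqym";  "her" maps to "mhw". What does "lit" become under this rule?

qly

The shift depends on letter class: consonant s→x is +5, but vowel i→l is +3. Vowels shift forward by 3 and consonants shift forward by 5.
On lit: l(cons)+5=q, i(vowel)+3=l, t(cons)+5=y.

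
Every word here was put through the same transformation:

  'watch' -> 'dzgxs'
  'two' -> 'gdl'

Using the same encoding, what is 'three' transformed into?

gsivv

Each letter is replaced by its mirror in the alphabet: a↔z, b↔y, c↔x, and so on (the Atbash cipher).
On three: t↔g, h↔s, r↔i, e↔v, e↔v.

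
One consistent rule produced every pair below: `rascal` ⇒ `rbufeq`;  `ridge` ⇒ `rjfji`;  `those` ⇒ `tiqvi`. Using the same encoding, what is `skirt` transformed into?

In rascal: r→r is +0, a→b is +1, s→u is +2, c→f is +3 — the shift increases by 1 each position. Letter i (0-indexed) is shifted by i+0, so successive shifts are 0, 1, 2, ….
Applying it to skirt: s+0=s, k+1=l, i+2=k, r+3=u, t+4=x.

slkux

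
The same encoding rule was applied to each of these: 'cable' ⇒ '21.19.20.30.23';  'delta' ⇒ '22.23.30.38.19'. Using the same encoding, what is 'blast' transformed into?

20.30.19.37.38

The number is (letter's place in the alphabet, a=1) + 18.
For blast: b=2→20, l=12→30, a=1→19, s=19→37, t=20→38.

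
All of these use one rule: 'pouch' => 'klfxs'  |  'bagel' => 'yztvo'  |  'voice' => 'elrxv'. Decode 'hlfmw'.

Each letter is replaced by its mirror in the alphabet: a↔z, b↔y, c↔x, and so on (the Atbash cipher).
Undoing it on hlfmw: h↔s, l↔o, f↔u, m↔n, w↔d.

sound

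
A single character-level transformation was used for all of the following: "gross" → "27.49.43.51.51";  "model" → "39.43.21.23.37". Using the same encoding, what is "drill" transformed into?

Each letter becomes 2×(its alphabet position, a=1..z=26) + 13.
For drill: d=4→21, r=18→49, i=9→31, l=12→37, l=12→37.

21.49.31.37.37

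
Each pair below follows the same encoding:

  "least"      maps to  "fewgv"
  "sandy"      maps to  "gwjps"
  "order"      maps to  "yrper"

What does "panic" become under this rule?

This is an affine cipher: with a=0,…,z=25, each position x becomes (15x+22) mod 26.
Applying it to panic: p(15)→15·15+22≡13=n; a(0)→15·0+22≡22=w; n(13)→15·13+22≡9=j; i(8)→15·8+22≡12=m; c(2)→15·2+22≡0=a (all mod 26).

nwjma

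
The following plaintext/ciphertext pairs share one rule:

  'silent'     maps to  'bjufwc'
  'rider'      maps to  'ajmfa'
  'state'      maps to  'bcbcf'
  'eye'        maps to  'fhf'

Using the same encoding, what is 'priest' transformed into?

yajfbc

The shift depends on letter class: consonant s→b is +9, but vowel i→j is +1. Two shifts are in play — +1 for a/e/i/o/u, +9 for every other letter.
On priest: p(cons)+9=y, r(cons)+9=a, i(vowel)+1=j, e(vowel)+1=f, s(cons)+9=b, t(cons)+9=c.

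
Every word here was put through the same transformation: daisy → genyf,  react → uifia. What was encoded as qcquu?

nylon

Each letter shifts forward by (position + 3), i.e. 3, 4, 5, … — the shift grows by one for each successive letter.
Undoing it on qcquu: q−3=n, c−4=y, q−5=l, u−6=o, u−7=n.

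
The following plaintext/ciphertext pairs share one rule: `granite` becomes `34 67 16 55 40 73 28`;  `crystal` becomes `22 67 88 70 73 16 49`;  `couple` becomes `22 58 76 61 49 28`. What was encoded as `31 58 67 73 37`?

forth

g(#7)→34 and r(#18)→67: differences scale by 3, so n = 3·pos + 13. With a=1..z=26, the number is 3·pos + 13.
Reversing it on 31 58 67 73 37: 31→(31−13)÷3=6=f, 58→(58−13)÷3=15=o, 67→(67−13)÷3=18=r, 73→(73−13)÷3=20=t, 37→(37−13)÷3=8=h.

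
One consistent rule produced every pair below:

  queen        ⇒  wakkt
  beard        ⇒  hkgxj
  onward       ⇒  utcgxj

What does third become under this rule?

Compare letters: q→w is +6, u→a is +6, e→k is +6 — a constant shift. This is a Caesar cipher with shift 6.
Applying it to third: t+6=z, h+6=n, i+6=o, r+6=x, d+6=j.

znoxj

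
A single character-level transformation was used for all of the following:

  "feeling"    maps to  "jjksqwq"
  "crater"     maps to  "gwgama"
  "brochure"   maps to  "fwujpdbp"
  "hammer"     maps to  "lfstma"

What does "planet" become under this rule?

In feeling: f→j is +4, e→j is +5, e→k is +6, l→s is +7 — the shift increases by 1 each position. The shift increases by 1 at each position, starting from +4: 4, 5, 6, ….
Applying it to planet: p+4=t, l+5=q, a+6=g, n+7=u, e+8=m, t+9=c.

tqgumc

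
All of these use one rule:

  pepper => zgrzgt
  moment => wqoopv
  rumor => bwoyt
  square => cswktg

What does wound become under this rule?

The shifts repeat in a cycle of length 3: positions 0,1,… shift by +10, +2, +2, then the pattern repeats.
On wound: w+10=g, o+2=q, u+2=w, n+10=x, d+2=f.

gqwxf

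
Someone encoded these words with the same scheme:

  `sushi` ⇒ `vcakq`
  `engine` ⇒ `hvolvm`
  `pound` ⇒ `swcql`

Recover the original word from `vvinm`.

snake

Shifts by position in sushi: pos 0: s→v (+3), pos 1: u→c (+8), pos 2: s→a (+8), pos 3: h→k (+3), pos 4: i→q (+8) — repeating every 3. The shifts repeat in a cycle of length 3: positions 0,1,… shift by +3, +8, +8, then the pattern repeats.
Reversing it on vvinm: v−3=s, v−8=n, i−8=a, n−3=k, m−8=e.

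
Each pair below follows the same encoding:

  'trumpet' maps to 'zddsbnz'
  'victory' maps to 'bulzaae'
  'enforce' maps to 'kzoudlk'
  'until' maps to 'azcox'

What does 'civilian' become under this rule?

iueoxrgz

A repeating key of period 3 is used — shifts +6, +12, +9 over and over.
On civilian: c+6=i, i+12=u, v+9=e, i+6=o, l+12=x, i+9=r, a+6=g, n+12=z.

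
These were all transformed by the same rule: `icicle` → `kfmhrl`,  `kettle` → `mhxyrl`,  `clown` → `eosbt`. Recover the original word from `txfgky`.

rubber

In icicle: i→k is +2, c→f is +3, i→m is +4, c→h is +5 — the shift increases by 1 each position. Each letter shifts forward by (position + 2), i.e. 2, 3, 4, … — the shift grows by one for each successive letter.
Decoding txfgky: t−2=r, x−3=u, f−4=b, g−5=b, k−6=e, y−7=r.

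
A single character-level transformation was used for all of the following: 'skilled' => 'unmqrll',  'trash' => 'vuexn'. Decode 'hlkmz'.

fight

Each letter shifts forward by (position + 2), i.e. 2, 3, 4, … — the shift grows by one for each successive letter.
Reversing it on hlkmz: h−2=f, l−3=i, k−4=g, m−5=h, z−6=t.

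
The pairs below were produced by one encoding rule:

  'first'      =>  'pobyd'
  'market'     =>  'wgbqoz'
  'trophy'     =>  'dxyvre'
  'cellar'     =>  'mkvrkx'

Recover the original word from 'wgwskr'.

Shifts by position in first: pos 0: f→p (+10), pos 1: i→o (+6), pos 2: r→b (+10), pos 3: s→y (+6) — repeating every 2. It's a Vigenère-style cipher with numeric key [10,6]: position i shifts by key[i mod 2].
Undoing it on wgwskr: w−10=m, g−6=a, w−10=m, s−6=m, k−10=a, r−6=l.

mammal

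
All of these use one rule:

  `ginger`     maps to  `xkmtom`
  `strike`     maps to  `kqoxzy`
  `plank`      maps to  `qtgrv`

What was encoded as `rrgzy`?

stall

Two steps: reverse the string, then apply a Caesar shift of +6.
Decoding rrgzy: shift back: r−6=l, r−6=l, g−6=a, z−6=t, y−6=s → llats; then reverse → stall.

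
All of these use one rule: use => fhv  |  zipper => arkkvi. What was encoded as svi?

her

Each pair mirrors across the alphabet (u↔f, s↔h, e↔v): positions sum to 25. Each letter is replaced by its mirror in the alphabet: a↔z, b↔y, c↔x, and so on (the Atbash cipher).
Undoing it on svi: s↔h, v↔e, i↔r.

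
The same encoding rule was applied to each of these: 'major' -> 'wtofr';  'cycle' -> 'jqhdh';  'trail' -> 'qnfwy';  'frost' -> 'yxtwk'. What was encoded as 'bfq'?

The output letters match the input read backwards, each shifted +5: major reversed is rojam. Two steps: reverse the string, then apply a Caesar shift of +5.
Undoing it on bfq: shift back: b−5=w, f−5=a, q−5=l → wal; then reverse → law.

law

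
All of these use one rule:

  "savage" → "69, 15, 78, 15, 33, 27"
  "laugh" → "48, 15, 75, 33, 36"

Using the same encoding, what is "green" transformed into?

Each letter becomes 3×(its alphabet position, a=1..z=26) + 12.
On green: g=7→33, r=18→66, e=5→27, e=5→27, n=14→54.

33, 66, 27, 27, 54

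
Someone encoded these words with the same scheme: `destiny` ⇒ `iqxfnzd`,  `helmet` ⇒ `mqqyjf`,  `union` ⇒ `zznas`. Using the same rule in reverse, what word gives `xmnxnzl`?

Shifts by position in destiny: pos 0: d→i (+5), pos 1: e→q (+12), pos 2: s→x (+5), pos 3: t→f (+12) — repeating every 2. The shifts repeat in a cycle of length 2: positions 0,1,… shift by +5, +12, then the pattern repeats.
Decoding xmnxnzl: x−5=s, m−12=a, n−5=i, x−12=l, n−5=i, z−12=n, l−5=g.

sailing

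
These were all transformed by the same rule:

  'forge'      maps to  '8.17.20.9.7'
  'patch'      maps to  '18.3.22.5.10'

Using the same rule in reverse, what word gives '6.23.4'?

f is letter #6 and maps to 8: an offset of 2. Letters become their 1-based position plus 2 (so a→3, b→4, …).
Undoing it on 6.23.4: 6→(6−2)÷1=4=d, 23→(23−2)÷1=21=u, 4→(4−2)÷1=2=b.

dub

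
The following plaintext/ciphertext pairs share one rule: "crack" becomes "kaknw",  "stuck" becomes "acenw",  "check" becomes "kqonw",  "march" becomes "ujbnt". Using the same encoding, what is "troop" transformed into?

bayzb

In crack: c→k is +8, r→a is +9, a→k is +10, c→n is +11 — the shift increases by 1 each position. Each letter shifts forward by (position + 8), i.e. 8, 9, 10, … — the shift grows by one for each successive letter.
For troop: t+8=b, r+9=a, o+10=y, o+11=z, p+12=b.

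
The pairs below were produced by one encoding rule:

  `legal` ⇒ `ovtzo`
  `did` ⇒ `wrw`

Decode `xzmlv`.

canoe

Letters are reflected about the middle of the alphabet (position → 25−position): Atbash.
Undoing it on xzmlv: x↔c, z↔a, m↔n, l↔o, v↔e.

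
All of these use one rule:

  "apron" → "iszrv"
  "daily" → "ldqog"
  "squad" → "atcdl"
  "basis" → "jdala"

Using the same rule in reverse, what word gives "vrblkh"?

notice

Shifts by position in apron: pos 0: a→i (+8), pos 1: p→s (+3), pos 2: r→z (+8), pos 3: o→r (+3) — repeating every 2. It's a Vigenère-style cipher with numeric key [8,3]: position i shifts by key[i mod 2].
Decoding vrblkh: v−8=n, r−3=o, b−8=t, l−3=i, k−8=c, h−3=e.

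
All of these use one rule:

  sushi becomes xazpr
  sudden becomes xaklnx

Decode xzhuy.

stamp

Letter i (0-indexed) is shifted by i+5, so successive shifts are 5, 6, 7, ….
Reversing it on xzhuy: x−5=s, z−6=t, h−7=a, u−8=m, y−9=p.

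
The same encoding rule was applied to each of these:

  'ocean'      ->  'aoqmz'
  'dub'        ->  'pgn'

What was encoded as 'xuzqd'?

Compare letters: o→a is +12, c→o is +12, e→q is +12 — a constant shift. Each letter is shifted forward by 12 in the alphabet (a Caesar shift of +12).
Reversing it on xuzqd: x−12=l, u−12=i, z−12=n, q−12=e, d−12=r.

liner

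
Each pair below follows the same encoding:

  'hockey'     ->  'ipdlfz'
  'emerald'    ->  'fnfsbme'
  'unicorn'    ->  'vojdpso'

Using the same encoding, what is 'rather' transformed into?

Each letter is shifted forward by 1 in the alphabet (a Caesar shift of +1).
For rather: r+1=s, a+1=b, t+1=u, h+1=i, e+1=f, r+1=s.

sbuifs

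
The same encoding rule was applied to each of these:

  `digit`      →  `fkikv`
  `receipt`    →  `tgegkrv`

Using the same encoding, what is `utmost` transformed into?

wvoquv

Compare letters: d→f is +2, i→k is +2, g→i is +2 — a constant shift. This is a Caesar cipher with shift 2.
On utmost: u+2=w, t+2=v, m+2=o, o+2=q, s+2=u, t+2=v.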